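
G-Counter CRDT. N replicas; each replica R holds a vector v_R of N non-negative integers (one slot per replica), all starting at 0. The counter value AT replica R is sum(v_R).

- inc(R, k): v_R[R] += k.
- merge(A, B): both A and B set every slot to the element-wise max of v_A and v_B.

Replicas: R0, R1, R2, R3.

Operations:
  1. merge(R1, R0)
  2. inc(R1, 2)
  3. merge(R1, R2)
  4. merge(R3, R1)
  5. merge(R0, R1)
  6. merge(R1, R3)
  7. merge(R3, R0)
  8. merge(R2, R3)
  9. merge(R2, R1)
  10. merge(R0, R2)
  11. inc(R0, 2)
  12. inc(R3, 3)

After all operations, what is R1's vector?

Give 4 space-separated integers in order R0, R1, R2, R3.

Op 1: merge R1<->R0 -> R1=(0,0,0,0) R0=(0,0,0,0)
Op 2: inc R1 by 2 -> R1=(0,2,0,0) value=2
Op 3: merge R1<->R2 -> R1=(0,2,0,0) R2=(0,2,0,0)
Op 4: merge R3<->R1 -> R3=(0,2,0,0) R1=(0,2,0,0)
Op 5: merge R0<->R1 -> R0=(0,2,0,0) R1=(0,2,0,0)
Op 6: merge R1<->R3 -> R1=(0,2,0,0) R3=(0,2,0,0)
Op 7: merge R3<->R0 -> R3=(0,2,0,0) R0=(0,2,0,0)
Op 8: merge R2<->R3 -> R2=(0,2,0,0) R3=(0,2,0,0)
Op 9: merge R2<->R1 -> R2=(0,2,0,0) R1=(0,2,0,0)
Op 10: merge R0<->R2 -> R0=(0,2,0,0) R2=(0,2,0,0)
Op 11: inc R0 by 2 -> R0=(2,2,0,0) value=4
Op 12: inc R3 by 3 -> R3=(0,2,0,3) value=5

Answer: 0 2 0 0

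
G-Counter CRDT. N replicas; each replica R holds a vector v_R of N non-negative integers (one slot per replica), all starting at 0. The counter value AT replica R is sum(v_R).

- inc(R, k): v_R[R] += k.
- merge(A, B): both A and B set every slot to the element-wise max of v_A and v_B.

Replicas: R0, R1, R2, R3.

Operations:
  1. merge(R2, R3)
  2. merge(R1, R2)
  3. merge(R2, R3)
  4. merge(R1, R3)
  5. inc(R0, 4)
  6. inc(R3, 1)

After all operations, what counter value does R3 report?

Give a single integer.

Op 1: merge R2<->R3 -> R2=(0,0,0,0) R3=(0,0,0,0)
Op 2: merge R1<->R2 -> R1=(0,0,0,0) R2=(0,0,0,0)
Op 3: merge R2<->R3 -> R2=(0,0,0,0) R3=(0,0,0,0)
Op 4: merge R1<->R3 -> R1=(0,0,0,0) R3=(0,0,0,0)
Op 5: inc R0 by 4 -> R0=(4,0,0,0) value=4
Op 6: inc R3 by 1 -> R3=(0,0,0,1) value=1

Answer: 1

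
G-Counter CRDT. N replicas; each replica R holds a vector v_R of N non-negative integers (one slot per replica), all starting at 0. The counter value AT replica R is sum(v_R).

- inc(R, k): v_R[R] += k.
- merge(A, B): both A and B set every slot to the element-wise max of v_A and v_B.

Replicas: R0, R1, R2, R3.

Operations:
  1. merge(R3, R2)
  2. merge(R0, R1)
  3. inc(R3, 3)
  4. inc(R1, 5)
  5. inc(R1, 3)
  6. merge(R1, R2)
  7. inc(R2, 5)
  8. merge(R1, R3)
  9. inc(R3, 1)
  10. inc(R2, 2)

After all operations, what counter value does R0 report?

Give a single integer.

Op 1: merge R3<->R2 -> R3=(0,0,0,0) R2=(0,0,0,0)
Op 2: merge R0<->R1 -> R0=(0,0,0,0) R1=(0,0,0,0)
Op 3: inc R3 by 3 -> R3=(0,0,0,3) value=3
Op 4: inc R1 by 5 -> R1=(0,5,0,0) value=5
Op 5: inc R1 by 3 -> R1=(0,8,0,0) value=8
Op 6: merge R1<->R2 -> R1=(0,8,0,0) R2=(0,8,0,0)
Op 7: inc R2 by 5 -> R2=(0,8,5,0) value=13
Op 8: merge R1<->R3 -> R1=(0,8,0,3) R3=(0,8,0,3)
Op 9: inc R3 by 1 -> R3=(0,8,0,4) value=12
Op 10: inc R2 by 2 -> R2=(0,8,7,0) value=15

Answer: 0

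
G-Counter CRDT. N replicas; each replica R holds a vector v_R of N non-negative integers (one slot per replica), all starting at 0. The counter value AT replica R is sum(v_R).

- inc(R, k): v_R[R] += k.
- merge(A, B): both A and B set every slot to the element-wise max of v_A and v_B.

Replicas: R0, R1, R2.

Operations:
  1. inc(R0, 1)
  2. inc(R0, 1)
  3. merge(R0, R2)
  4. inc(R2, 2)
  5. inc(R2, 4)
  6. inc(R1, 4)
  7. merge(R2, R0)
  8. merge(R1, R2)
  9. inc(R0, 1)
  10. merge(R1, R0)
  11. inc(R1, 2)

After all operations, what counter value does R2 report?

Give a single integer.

Op 1: inc R0 by 1 -> R0=(1,0,0) value=1
Op 2: inc R0 by 1 -> R0=(2,0,0) value=2
Op 3: merge R0<->R2 -> R0=(2,0,0) R2=(2,0,0)
Op 4: inc R2 by 2 -> R2=(2,0,2) value=4
Op 5: inc R2 by 4 -> R2=(2,0,6) value=8
Op 6: inc R1 by 4 -> R1=(0,4,0) value=4
Op 7: merge R2<->R0 -> R2=(2,0,6) R0=(2,0,6)
Op 8: merge R1<->R2 -> R1=(2,4,6) R2=(2,4,6)
Op 9: inc R0 by 1 -> R0=(3,0,6) value=9
Op 10: merge R1<->R0 -> R1=(3,4,6) R0=(3,4,6)
Op 11: inc R1 by 2 -> R1=(3,6,6) value=15

Answer: 12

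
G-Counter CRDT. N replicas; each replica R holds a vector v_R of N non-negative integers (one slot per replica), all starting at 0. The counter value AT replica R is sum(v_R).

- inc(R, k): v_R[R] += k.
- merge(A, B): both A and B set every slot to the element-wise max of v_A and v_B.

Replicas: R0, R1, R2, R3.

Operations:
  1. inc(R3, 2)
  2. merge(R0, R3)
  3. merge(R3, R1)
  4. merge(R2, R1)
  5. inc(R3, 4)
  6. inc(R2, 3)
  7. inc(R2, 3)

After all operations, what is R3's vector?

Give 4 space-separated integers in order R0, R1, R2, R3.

Answer: 0 0 0 6

Derivation:
Op 1: inc R3 by 2 -> R3=(0,0,0,2) value=2
Op 2: merge R0<->R3 -> R0=(0,0,0,2) R3=(0,0,0,2)
Op 3: merge R3<->R1 -> R3=(0,0,0,2) R1=(0,0,0,2)
Op 4: merge R2<->R1 -> R2=(0,0,0,2) R1=(0,0,0,2)
Op 5: inc R3 by 4 -> R3=(0,0,0,6) value=6
Op 6: inc R2 by 3 -> R2=(0,0,3,2) value=5
Op 7: inc R2 by 3 -> R2=(0,0,6,2) value=8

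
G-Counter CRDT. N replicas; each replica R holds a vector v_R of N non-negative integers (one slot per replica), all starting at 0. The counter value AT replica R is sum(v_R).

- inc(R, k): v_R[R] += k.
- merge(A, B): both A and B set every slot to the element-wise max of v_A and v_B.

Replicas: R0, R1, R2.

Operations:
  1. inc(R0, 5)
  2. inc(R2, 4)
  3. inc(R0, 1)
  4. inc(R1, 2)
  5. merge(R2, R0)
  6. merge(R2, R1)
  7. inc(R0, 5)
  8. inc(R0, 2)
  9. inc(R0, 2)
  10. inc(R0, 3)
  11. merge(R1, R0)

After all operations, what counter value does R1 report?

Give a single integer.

Answer: 24

Derivation:
Op 1: inc R0 by 5 -> R0=(5,0,0) value=5
Op 2: inc R2 by 4 -> R2=(0,0,4) value=4
Op 3: inc R0 by 1 -> R0=(6,0,0) value=6
Op 4: inc R1 by 2 -> R1=(0,2,0) value=2
Op 5: merge R2<->R0 -> R2=(6,0,4) R0=(6,0,4)
Op 6: merge R2<->R1 -> R2=(6,2,4) R1=(6,2,4)
Op 7: inc R0 by 5 -> R0=(11,0,4) value=15
Op 8: inc R0 by 2 -> R0=(13,0,4) value=17
Op 9: inc R0 by 2 -> R0=(15,0,4) value=19
Op 10: inc R0 by 3 -> R0=(18,0,4) value=22
Op 11: merge R1<->R0 -> R1=(18,2,4) R0=(18,2,4)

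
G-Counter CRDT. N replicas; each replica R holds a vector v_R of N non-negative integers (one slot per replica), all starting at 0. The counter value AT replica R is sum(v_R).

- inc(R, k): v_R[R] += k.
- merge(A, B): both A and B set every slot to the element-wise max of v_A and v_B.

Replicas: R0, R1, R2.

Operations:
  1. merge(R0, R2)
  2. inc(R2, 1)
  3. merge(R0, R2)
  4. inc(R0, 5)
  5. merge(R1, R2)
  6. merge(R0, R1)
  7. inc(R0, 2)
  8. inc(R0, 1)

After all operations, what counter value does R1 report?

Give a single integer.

Answer: 6

Derivation:
Op 1: merge R0<->R2 -> R0=(0,0,0) R2=(0,0,0)
Op 2: inc R2 by 1 -> R2=(0,0,1) value=1
Op 3: merge R0<->R2 -> R0=(0,0,1) R2=(0,0,1)
Op 4: inc R0 by 5 -> R0=(5,0,1) value=6
Op 5: merge R1<->R2 -> R1=(0,0,1) R2=(0,0,1)
Op 6: merge R0<->R1 -> R0=(5,0,1) R1=(5,0,1)
Op 7: inc R0 by 2 -> R0=(7,0,1) value=8
Op 8: inc R0 by 1 -> R0=(8,0,1) value=9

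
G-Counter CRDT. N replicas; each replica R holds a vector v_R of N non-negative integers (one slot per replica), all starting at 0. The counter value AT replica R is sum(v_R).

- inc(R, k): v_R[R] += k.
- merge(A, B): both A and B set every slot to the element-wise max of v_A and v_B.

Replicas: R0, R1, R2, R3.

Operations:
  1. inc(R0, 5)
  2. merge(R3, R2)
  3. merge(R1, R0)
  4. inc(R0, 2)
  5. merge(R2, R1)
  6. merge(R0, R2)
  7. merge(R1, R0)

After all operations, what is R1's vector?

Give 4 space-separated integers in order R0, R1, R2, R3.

Answer: 7 0 0 0

Derivation:
Op 1: inc R0 by 5 -> R0=(5,0,0,0) value=5
Op 2: merge R3<->R2 -> R3=(0,0,0,0) R2=(0,0,0,0)
Op 3: merge R1<->R0 -> R1=(5,0,0,0) R0=(5,0,0,0)
Op 4: inc R0 by 2 -> R0=(7,0,0,0) value=7
Op 5: merge R2<->R1 -> R2=(5,0,0,0) R1=(5,0,0,0)
Op 6: merge R0<->R2 -> R0=(7,0,0,0) R2=(7,0,0,0)
Op 7: merge R1<->R0 -> R1=(7,0,0,0) R0=(7,0,0,0)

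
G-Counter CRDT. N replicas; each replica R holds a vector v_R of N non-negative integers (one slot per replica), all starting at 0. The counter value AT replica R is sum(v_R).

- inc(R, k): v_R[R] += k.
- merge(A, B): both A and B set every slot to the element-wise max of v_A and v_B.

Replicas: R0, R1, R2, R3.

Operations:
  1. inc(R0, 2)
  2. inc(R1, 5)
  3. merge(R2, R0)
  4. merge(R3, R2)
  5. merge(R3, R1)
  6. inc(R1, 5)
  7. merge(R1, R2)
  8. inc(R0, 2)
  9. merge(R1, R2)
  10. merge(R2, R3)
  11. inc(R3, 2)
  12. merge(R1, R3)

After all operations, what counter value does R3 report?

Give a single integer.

Op 1: inc R0 by 2 -> R0=(2,0,0,0) value=2
Op 2: inc R1 by 5 -> R1=(0,5,0,0) value=5
Op 3: merge R2<->R0 -> R2=(2,0,0,0) R0=(2,0,0,0)
Op 4: merge R3<->R2 -> R3=(2,0,0,0) R2=(2,0,0,0)
Op 5: merge R3<->R1 -> R3=(2,5,0,0) R1=(2,5,0,0)
Op 6: inc R1 by 5 -> R1=(2,10,0,0) value=12
Op 7: merge R1<->R2 -> R1=(2,10,0,0) R2=(2,10,0,0)
Op 8: inc R0 by 2 -> R0=(4,0,0,0) value=4
Op 9: merge R1<->R2 -> R1=(2,10,0,0) R2=(2,10,0,0)
Op 10: merge R2<->R3 -> R2=(2,10,0,0) R3=(2,10,0,0)
Op 11: inc R3 by 2 -> R3=(2,10,0,2) value=14
Op 12: merge R1<->R3 -> R1=(2,10,0,2) R3=(2,10,0,2)

Answer: 14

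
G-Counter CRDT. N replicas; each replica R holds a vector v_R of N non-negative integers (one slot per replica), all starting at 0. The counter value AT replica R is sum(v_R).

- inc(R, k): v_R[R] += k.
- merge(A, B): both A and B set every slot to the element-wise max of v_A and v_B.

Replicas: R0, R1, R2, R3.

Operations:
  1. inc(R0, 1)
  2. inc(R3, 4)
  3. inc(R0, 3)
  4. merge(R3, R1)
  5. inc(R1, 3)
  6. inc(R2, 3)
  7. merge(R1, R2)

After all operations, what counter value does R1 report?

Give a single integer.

Op 1: inc R0 by 1 -> R0=(1,0,0,0) value=1
Op 2: inc R3 by 4 -> R3=(0,0,0,4) value=4
Op 3: inc R0 by 3 -> R0=(4,0,0,0) value=4
Op 4: merge R3<->R1 -> R3=(0,0,0,4) R1=(0,0,0,4)
Op 5: inc R1 by 3 -> R1=(0,3,0,4) value=7
Op 6: inc R2 by 3 -> R2=(0,0,3,0) value=3
Op 7: merge R1<->R2 -> R1=(0,3,3,4) R2=(0,3,3,4)

Answer: 10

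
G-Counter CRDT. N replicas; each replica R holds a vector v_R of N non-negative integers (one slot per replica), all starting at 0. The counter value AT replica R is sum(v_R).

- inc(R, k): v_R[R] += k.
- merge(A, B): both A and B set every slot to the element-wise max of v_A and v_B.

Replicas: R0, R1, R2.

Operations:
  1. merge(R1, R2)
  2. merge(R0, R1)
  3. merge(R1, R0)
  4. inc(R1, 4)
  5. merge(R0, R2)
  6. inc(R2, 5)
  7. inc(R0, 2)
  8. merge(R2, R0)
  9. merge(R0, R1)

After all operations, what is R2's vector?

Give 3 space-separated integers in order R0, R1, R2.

Op 1: merge R1<->R2 -> R1=(0,0,0) R2=(0,0,0)
Op 2: merge R0<->R1 -> R0=(0,0,0) R1=(0,0,0)
Op 3: merge R1<->R0 -> R1=(0,0,0) R0=(0,0,0)
Op 4: inc R1 by 4 -> R1=(0,4,0) value=4
Op 5: merge R0<->R2 -> R0=(0,0,0) R2=(0,0,0)
Op 6: inc R2 by 5 -> R2=(0,0,5) value=5
Op 7: inc R0 by 2 -> R0=(2,0,0) value=2
Op 8: merge R2<->R0 -> R2=(2,0,5) R0=(2,0,5)
Op 9: merge R0<->R1 -> R0=(2,4,5) R1=(2,4,5)

Answer: 2 0 5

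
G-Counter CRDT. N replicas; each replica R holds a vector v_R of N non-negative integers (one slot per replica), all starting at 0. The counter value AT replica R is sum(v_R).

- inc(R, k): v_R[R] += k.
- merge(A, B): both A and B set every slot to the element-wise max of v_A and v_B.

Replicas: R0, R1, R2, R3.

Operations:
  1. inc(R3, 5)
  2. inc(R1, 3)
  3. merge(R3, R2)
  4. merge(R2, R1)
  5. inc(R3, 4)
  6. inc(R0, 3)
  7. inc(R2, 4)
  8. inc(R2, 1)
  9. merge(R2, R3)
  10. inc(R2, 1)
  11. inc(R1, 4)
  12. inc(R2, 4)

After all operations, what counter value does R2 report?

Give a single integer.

Answer: 22

Derivation:
Op 1: inc R3 by 5 -> R3=(0,0,0,5) value=5
Op 2: inc R1 by 3 -> R1=(0,3,0,0) value=3
Op 3: merge R3<->R2 -> R3=(0,0,0,5) R2=(0,0,0,5)
Op 4: merge R2<->R1 -> R2=(0,3,0,5) R1=(0,3,0,5)
Op 5: inc R3 by 4 -> R3=(0,0,0,9) value=9
Op 6: inc R0 by 3 -> R0=(3,0,0,0) value=3
Op 7: inc R2 by 4 -> R2=(0,3,4,5) value=12
Op 8: inc R2 by 1 -> R2=(0,3,5,5) value=13
Op 9: merge R2<->R3 -> R2=(0,3,5,9) R3=(0,3,5,9)
Op 10: inc R2 by 1 -> R2=(0,3,6,9) value=18
Op 11: inc R1 by 4 -> R1=(0,7,0,5) value=12
Op 12: inc R2 by 4 -> R2=(0,3,10,9) value=22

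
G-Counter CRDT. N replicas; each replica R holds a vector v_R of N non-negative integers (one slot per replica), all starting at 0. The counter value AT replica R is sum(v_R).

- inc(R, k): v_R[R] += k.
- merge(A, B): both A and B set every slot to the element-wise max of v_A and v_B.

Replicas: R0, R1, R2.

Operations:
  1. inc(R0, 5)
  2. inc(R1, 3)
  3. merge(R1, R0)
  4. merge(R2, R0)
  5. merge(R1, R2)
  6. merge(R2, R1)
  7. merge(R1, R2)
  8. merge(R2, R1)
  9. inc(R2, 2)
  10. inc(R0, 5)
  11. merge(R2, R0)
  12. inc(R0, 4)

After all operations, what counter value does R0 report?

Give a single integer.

Answer: 19

Derivation:
Op 1: inc R0 by 5 -> R0=(5,0,0) value=5
Op 2: inc R1 by 3 -> R1=(0,3,0) value=3
Op 3: merge R1<->R0 -> R1=(5,3,0) R0=(5,3,0)
Op 4: merge R2<->R0 -> R2=(5,3,0) R0=(5,3,0)
Op 5: merge R1<->R2 -> R1=(5,3,0) R2=(5,3,0)
Op 6: merge R2<->R1 -> R2=(5,3,0) R1=(5,3,0)
Op 7: merge R1<->R2 -> R1=(5,3,0) R2=(5,3,0)
Op 8: merge R2<->R1 -> R2=(5,3,0) R1=(5,3,0)
Op 9: inc R2 by 2 -> R2=(5,3,2) value=10
Op 10: inc R0 by 5 -> R0=(10,3,0) value=13
Op 11: merge R2<->R0 -> R2=(10,3,2) R0=(10,3,2)
Op 12: inc R0 by 4 -> R0=(14,3,2) value=19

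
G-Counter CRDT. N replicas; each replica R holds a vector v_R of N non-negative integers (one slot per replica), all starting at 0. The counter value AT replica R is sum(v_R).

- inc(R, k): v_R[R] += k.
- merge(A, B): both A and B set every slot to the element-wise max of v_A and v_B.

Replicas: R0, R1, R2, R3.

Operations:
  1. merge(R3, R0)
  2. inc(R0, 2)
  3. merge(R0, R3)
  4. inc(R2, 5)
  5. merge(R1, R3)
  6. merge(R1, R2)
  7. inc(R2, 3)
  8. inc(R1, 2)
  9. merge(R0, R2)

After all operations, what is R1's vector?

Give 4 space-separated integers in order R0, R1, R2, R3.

Answer: 2 2 5 0

Derivation:
Op 1: merge R3<->R0 -> R3=(0,0,0,0) R0=(0,0,0,0)
Op 2: inc R0 by 2 -> R0=(2,0,0,0) value=2
Op 3: merge R0<->R3 -> R0=(2,0,0,0) R3=(2,0,0,0)
Op 4: inc R2 by 5 -> R2=(0,0,5,0) value=5
Op 5: merge R1<->R3 -> R1=(2,0,0,0) R3=(2,0,0,0)
Op 6: merge R1<->R2 -> R1=(2,0,5,0) R2=(2,0,5,0)
Op 7: inc R2 by 3 -> R2=(2,0,8,0) value=10
Op 8: inc R1 by 2 -> R1=(2,2,5,0) value=9
Op 9: merge R0<->R2 -> R0=(2,0,8,0) R2=(2,0,8,0)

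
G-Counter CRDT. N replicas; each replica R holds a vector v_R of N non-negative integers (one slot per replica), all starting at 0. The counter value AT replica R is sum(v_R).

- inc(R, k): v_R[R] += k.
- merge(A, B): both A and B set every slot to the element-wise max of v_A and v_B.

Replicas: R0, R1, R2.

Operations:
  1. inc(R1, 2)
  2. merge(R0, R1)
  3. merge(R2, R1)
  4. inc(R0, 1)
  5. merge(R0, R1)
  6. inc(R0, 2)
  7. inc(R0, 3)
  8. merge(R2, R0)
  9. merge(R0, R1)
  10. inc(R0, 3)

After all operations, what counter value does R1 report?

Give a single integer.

Op 1: inc R1 by 2 -> R1=(0,2,0) value=2
Op 2: merge R0<->R1 -> R0=(0,2,0) R1=(0,2,0)
Op 3: merge R2<->R1 -> R2=(0,2,0) R1=(0,2,0)
Op 4: inc R0 by 1 -> R0=(1,2,0) value=3
Op 5: merge R0<->R1 -> R0=(1,2,0) R1=(1,2,0)
Op 6: inc R0 by 2 -> R0=(3,2,0) value=5
Op 7: inc R0 by 3 -> R0=(6,2,0) value=8
Op 8: merge R2<->R0 -> R2=(6,2,0) R0=(6,2,0)
Op 9: merge R0<->R1 -> R0=(6,2,0) R1=(6,2,0)
Op 10: inc R0 by 3 -> R0=(9,2,0) value=11

Answer: 8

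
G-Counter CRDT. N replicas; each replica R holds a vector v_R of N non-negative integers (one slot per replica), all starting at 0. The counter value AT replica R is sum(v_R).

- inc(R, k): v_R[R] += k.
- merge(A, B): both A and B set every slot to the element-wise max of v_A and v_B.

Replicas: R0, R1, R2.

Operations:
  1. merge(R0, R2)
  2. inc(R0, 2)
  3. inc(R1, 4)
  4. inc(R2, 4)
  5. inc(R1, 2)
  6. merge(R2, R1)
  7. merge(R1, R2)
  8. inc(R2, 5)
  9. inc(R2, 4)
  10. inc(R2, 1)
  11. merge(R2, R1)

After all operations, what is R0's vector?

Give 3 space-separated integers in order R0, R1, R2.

Op 1: merge R0<->R2 -> R0=(0,0,0) R2=(0,0,0)
Op 2: inc R0 by 2 -> R0=(2,0,0) value=2
Op 3: inc R1 by 4 -> R1=(0,4,0) value=4
Op 4: inc R2 by 4 -> R2=(0,0,4) value=4
Op 5: inc R1 by 2 -> R1=(0,6,0) value=6
Op 6: merge R2<->R1 -> R2=(0,6,4) R1=(0,6,4)
Op 7: merge R1<->R2 -> R1=(0,6,4) R2=(0,6,4)
Op 8: inc R2 by 5 -> R2=(0,6,9) value=15
Op 9: inc R2 by 4 -> R2=(0,6,13) value=19
Op 10: inc R2 by 1 -> R2=(0,6,14) value=20
Op 11: merge R2<->R1 -> R2=(0,6,14) R1=(0,6,14)

Answer: 2 0 0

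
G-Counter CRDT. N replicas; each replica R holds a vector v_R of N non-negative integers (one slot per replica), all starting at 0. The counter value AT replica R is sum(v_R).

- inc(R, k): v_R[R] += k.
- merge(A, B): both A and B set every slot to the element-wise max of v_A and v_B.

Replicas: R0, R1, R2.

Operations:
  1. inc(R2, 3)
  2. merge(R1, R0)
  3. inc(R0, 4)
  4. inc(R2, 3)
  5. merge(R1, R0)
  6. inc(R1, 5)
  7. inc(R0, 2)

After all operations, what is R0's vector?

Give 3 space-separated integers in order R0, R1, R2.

Op 1: inc R2 by 3 -> R2=(0,0,3) value=3
Op 2: merge R1<->R0 -> R1=(0,0,0) R0=(0,0,0)
Op 3: inc R0 by 4 -> R0=(4,0,0) value=4
Op 4: inc R2 by 3 -> R2=(0,0,6) value=6
Op 5: merge R1<->R0 -> R1=(4,0,0) R0=(4,0,0)
Op 6: inc R1 by 5 -> R1=(4,5,0) value=9
Op 7: inc R0 by 2 -> R0=(6,0,0) value=6

Answer: 6 0 0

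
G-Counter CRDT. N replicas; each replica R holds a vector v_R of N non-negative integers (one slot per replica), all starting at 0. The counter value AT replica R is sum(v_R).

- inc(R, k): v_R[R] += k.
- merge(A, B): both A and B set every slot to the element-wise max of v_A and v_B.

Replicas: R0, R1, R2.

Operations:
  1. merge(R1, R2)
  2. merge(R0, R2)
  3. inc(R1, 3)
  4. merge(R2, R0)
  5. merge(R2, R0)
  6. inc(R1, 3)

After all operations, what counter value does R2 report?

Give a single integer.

Op 1: merge R1<->R2 -> R1=(0,0,0) R2=(0,0,0)
Op 2: merge R0<->R2 -> R0=(0,0,0) R2=(0,0,0)
Op 3: inc R1 by 3 -> R1=(0,3,0) value=3
Op 4: merge R2<->R0 -> R2=(0,0,0) R0=(0,0,0)
Op 5: merge R2<->R0 -> R2=(0,0,0) R0=(0,0,0)
Op 6: inc R1 by 3 -> R1=(0,6,0) value=6

Answer: 0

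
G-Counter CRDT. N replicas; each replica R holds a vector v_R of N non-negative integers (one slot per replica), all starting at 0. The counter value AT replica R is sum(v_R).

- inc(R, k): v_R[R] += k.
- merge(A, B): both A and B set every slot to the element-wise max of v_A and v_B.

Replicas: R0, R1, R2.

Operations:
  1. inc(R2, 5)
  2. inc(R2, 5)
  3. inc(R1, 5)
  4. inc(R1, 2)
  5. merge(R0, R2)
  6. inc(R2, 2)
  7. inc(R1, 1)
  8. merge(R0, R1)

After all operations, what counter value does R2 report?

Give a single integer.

Op 1: inc R2 by 5 -> R2=(0,0,5) value=5
Op 2: inc R2 by 5 -> R2=(0,0,10) value=10
Op 3: inc R1 by 5 -> R1=(0,5,0) value=5
Op 4: inc R1 by 2 -> R1=(0,7,0) value=7
Op 5: merge R0<->R2 -> R0=(0,0,10) R2=(0,0,10)
Op 6: inc R2 by 2 -> R2=(0,0,12) value=12
Op 7: inc R1 by 1 -> R1=(0,8,0) value=8
Op 8: merge R0<->R1 -> R0=(0,8,10) R1=(0,8,10)

Answer: 12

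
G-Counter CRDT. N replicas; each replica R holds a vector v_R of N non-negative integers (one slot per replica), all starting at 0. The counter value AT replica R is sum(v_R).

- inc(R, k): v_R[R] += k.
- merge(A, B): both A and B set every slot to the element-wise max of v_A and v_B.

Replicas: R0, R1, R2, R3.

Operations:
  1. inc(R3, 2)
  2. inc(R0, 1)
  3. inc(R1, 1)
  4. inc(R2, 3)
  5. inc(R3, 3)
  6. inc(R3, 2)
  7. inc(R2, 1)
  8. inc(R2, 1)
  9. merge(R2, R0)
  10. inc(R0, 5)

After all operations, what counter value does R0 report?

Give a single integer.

Answer: 11

Derivation:
Op 1: inc R3 by 2 -> R3=(0,0,0,2) value=2
Op 2: inc R0 by 1 -> R0=(1,0,0,0) value=1
Op 3: inc R1 by 1 -> R1=(0,1,0,0) value=1
Op 4: inc R2 by 3 -> R2=(0,0,3,0) value=3
Op 5: inc R3 by 3 -> R3=(0,0,0,5) value=5
Op 6: inc R3 by 2 -> R3=(0,0,0,7) value=7
Op 7: inc R2 by 1 -> R2=(0,0,4,0) value=4
Op 8: inc R2 by 1 -> R2=(0,0,5,0) value=5
Op 9: merge R2<->R0 -> R2=(1,0,5,0) R0=(1,0,5,0)
Op 10: inc R0 by 5 -> R0=(6,0,5,0) value=11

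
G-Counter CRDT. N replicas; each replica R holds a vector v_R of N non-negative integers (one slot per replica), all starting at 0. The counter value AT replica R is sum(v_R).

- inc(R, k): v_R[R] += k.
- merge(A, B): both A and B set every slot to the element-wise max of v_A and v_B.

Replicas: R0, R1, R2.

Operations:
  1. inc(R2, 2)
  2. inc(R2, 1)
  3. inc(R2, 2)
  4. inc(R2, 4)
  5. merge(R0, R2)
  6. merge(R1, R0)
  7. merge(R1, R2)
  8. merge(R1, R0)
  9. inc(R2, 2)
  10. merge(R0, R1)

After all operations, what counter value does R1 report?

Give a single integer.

Answer: 9

Derivation:
Op 1: inc R2 by 2 -> R2=(0,0,2) value=2
Op 2: inc R2 by 1 -> R2=(0,0,3) value=3
Op 3: inc R2 by 2 -> R2=(0,0,5) value=5
Op 4: inc R2 by 4 -> R2=(0,0,9) value=9
Op 5: merge R0<->R2 -> R0=(0,0,9) R2=(0,0,9)
Op 6: merge R1<->R0 -> R1=(0,0,9) R0=(0,0,9)
Op 7: merge R1<->R2 -> R1=(0,0,9) R2=(0,0,9)
Op 8: merge R1<->R0 -> R1=(0,0,9) R0=(0,0,9)
Op 9: inc R2 by 2 -> R2=(0,0,11) value=11
Op 10: merge R0<->R1 -> R0=(0,0,9) R1=(0,0,9)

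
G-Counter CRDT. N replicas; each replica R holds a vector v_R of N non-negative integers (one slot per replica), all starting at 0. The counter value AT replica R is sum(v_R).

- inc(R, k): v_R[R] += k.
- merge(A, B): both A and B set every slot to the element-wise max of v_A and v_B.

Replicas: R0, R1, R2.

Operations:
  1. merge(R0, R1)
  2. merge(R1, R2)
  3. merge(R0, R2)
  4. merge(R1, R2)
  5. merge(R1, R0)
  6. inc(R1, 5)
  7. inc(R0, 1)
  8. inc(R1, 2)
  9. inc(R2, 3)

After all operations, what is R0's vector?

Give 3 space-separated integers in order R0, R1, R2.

Answer: 1 0 0

Derivation:
Op 1: merge R0<->R1 -> R0=(0,0,0) R1=(0,0,0)
Op 2: merge R1<->R2 -> R1=(0,0,0) R2=(0,0,0)
Op 3: merge R0<->R2 -> R0=(0,0,0) R2=(0,0,0)
Op 4: merge R1<->R2 -> R1=(0,0,0) R2=(0,0,0)
Op 5: merge R1<->R0 -> R1=(0,0,0) R0=(0,0,0)
Op 6: inc R1 by 5 -> R1=(0,5,0) value=5
Op 7: inc R0 by 1 -> R0=(1,0,0) value=1
Op 8: inc R1 by 2 -> R1=(0,7,0) value=7
Op 9: inc R2 by 3 -> R2=(0,0,3) value=3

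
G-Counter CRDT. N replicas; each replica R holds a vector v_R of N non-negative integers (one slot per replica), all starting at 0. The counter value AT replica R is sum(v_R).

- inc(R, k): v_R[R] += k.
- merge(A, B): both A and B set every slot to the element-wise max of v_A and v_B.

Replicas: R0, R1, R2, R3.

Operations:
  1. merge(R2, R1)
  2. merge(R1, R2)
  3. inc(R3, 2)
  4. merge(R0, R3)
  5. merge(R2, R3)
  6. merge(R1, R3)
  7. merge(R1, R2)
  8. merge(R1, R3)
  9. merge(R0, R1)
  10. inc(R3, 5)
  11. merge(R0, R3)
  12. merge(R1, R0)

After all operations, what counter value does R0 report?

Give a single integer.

Answer: 7

Derivation:
Op 1: merge R2<->R1 -> R2=(0,0,0,0) R1=(0,0,0,0)
Op 2: merge R1<->R2 -> R1=(0,0,0,0) R2=(0,0,0,0)
Op 3: inc R3 by 2 -> R3=(0,0,0,2) value=2
Op 4: merge R0<->R3 -> R0=(0,0,0,2) R3=(0,0,0,2)
Op 5: merge R2<->R3 -> R2=(0,0,0,2) R3=(0,0,0,2)
Op 6: merge R1<->R3 -> R1=(0,0,0,2) R3=(0,0,0,2)
Op 7: merge R1<->R2 -> R1=(0,0,0,2) R2=(0,0,0,2)
Op 8: merge R1<->R3 -> R1=(0,0,0,2) R3=(0,0,0,2)
Op 9: merge R0<->R1 -> R0=(0,0,0,2) R1=(0,0,0,2)
Op 10: inc R3 by 5 -> R3=(0,0,0,7) value=7
Op 11: merge R0<->R3 -> R0=(0,0,0,7) R3=(0,0,0,7)
Op 12: merge R1<->R0 -> R1=(0,0,0,7) R0=(0,0,0,7)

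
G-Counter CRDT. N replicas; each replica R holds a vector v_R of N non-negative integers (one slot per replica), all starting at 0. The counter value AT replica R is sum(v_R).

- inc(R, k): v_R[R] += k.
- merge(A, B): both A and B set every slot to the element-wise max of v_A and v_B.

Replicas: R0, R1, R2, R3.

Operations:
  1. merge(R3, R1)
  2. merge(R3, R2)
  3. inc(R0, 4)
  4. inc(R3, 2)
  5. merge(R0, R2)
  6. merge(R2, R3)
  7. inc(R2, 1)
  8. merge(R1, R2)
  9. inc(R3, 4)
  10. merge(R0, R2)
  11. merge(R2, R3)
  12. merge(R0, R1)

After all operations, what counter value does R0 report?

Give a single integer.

Answer: 7

Derivation:
Op 1: merge R3<->R1 -> R3=(0,0,0,0) R1=(0,0,0,0)
Op 2: merge R3<->R2 -> R3=(0,0,0,0) R2=(0,0,0,0)
Op 3: inc R0 by 4 -> R0=(4,0,0,0) value=4
Op 4: inc R3 by 2 -> R3=(0,0,0,2) value=2
Op 5: merge R0<->R2 -> R0=(4,0,0,0) R2=(4,0,0,0)
Op 6: merge R2<->R3 -> R2=(4,0,0,2) R3=(4,0,0,2)
Op 7: inc R2 by 1 -> R2=(4,0,1,2) value=7
Op 8: merge R1<->R2 -> R1=(4,0,1,2) R2=(4,0,1,2)
Op 9: inc R3 by 4 -> R3=(4,0,0,6) value=10
Op 10: merge R0<->R2 -> R0=(4,0,1,2) R2=(4,0,1,2)
Op 11: merge R2<->R3 -> R2=(4,0,1,6) R3=(4,0,1,6)
Op 12: merge R0<->R1 -> R0=(4,0,1,2) R1=(4,0,1,2)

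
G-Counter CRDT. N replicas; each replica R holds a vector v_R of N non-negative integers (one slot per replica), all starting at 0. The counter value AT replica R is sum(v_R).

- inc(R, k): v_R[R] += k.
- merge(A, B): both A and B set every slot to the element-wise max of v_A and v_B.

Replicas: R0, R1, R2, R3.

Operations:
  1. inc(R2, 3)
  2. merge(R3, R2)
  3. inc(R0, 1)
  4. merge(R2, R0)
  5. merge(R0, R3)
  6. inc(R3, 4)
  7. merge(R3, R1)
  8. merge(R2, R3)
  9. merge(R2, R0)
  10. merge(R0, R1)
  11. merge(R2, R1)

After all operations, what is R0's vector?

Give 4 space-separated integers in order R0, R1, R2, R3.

Answer: 1 0 3 4

Derivation:
Op 1: inc R2 by 3 -> R2=(0,0,3,0) value=3
Op 2: merge R3<->R2 -> R3=(0,0,3,0) R2=(0,0,3,0)
Op 3: inc R0 by 1 -> R0=(1,0,0,0) value=1
Op 4: merge R2<->R0 -> R2=(1,0,3,0) R0=(1,0,3,0)
Op 5: merge R0<->R3 -> R0=(1,0,3,0) R3=(1,0,3,0)
Op 6: inc R3 by 4 -> R3=(1,0,3,4) value=8
Op 7: merge R3<->R1 -> R3=(1,0,3,4) R1=(1,0,3,4)
Op 8: merge R2<->R3 -> R2=(1,0,3,4) R3=(1,0,3,4)
Op 9: merge R2<->R0 -> R2=(1,0,3,4) R0=(1,0,3,4)
Op 10: merge R0<->R1 -> R0=(1,0,3,4) R1=(1,0,3,4)
Op 11: merge R2<->R1 -> R2=(1,0,3,4) R1=(1,0,3,4)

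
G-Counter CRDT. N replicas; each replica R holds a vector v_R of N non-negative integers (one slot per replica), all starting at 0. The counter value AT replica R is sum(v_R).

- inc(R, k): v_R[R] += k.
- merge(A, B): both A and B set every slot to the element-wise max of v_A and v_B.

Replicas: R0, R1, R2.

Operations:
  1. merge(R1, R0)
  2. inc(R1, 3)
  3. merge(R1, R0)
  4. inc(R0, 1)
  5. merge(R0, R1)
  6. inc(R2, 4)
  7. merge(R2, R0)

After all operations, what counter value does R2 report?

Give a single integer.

Answer: 8

Derivation:
Op 1: merge R1<->R0 -> R1=(0,0,0) R0=(0,0,0)
Op 2: inc R1 by 3 -> R1=(0,3,0) value=3
Op 3: merge R1<->R0 -> R1=(0,3,0) R0=(0,3,0)
Op 4: inc R0 by 1 -> R0=(1,3,0) value=4
Op 5: merge R0<->R1 -> R0=(1,3,0) R1=(1,3,0)
Op 6: inc R2 by 4 -> R2=(0,0,4) value=4
Op 7: merge R2<->R0 -> R2=(1,3,4) R0=(1,3,4)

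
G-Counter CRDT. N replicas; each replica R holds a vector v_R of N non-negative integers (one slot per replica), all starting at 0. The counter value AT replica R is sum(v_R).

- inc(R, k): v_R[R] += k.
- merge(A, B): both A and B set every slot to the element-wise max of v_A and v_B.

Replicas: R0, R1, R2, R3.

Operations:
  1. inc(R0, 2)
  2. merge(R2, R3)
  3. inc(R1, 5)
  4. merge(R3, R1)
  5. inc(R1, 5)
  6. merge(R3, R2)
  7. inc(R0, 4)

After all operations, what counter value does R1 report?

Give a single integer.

Answer: 10

Derivation:
Op 1: inc R0 by 2 -> R0=(2,0,0,0) value=2
Op 2: merge R2<->R3 -> R2=(0,0,0,0) R3=(0,0,0,0)
Op 3: inc R1 by 5 -> R1=(0,5,0,0) value=5
Op 4: merge R3<->R1 -> R3=(0,5,0,0) R1=(0,5,0,0)
Op 5: inc R1 by 5 -> R1=(0,10,0,0) value=10
Op 6: merge R3<->R2 -> R3=(0,5,0,0) R2=(0,5,0,0)
Op 7: inc R0 by 4 -> R0=(6,0,0,0) value=6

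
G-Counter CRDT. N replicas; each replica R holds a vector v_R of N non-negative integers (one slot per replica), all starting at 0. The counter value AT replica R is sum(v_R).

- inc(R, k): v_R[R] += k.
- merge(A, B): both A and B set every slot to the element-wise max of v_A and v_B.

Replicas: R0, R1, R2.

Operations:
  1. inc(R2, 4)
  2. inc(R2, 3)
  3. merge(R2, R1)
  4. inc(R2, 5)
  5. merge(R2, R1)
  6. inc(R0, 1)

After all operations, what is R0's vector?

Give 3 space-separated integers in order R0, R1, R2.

Op 1: inc R2 by 4 -> R2=(0,0,4) value=4
Op 2: inc R2 by 3 -> R2=(0,0,7) value=7
Op 3: merge R2<->R1 -> R2=(0,0,7) R1=(0,0,7)
Op 4: inc R2 by 5 -> R2=(0,0,12) value=12
Op 5: merge R2<->R1 -> R2=(0,0,12) R1=(0,0,12)
Op 6: inc R0 by 1 -> R0=(1,0,0) value=1

Answer: 1 0 0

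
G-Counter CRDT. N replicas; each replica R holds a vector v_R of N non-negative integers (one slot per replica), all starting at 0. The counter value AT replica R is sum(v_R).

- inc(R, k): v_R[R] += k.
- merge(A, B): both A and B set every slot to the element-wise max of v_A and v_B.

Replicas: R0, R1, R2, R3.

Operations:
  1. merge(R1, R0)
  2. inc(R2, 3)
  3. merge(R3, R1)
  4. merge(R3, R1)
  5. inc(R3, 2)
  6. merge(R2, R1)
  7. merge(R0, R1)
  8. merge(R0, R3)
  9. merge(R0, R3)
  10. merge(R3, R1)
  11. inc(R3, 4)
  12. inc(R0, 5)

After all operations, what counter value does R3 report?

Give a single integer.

Answer: 9

Derivation:
Op 1: merge R1<->R0 -> R1=(0,0,0,0) R0=(0,0,0,0)
Op 2: inc R2 by 3 -> R2=(0,0,3,0) value=3
Op 3: merge R3<->R1 -> R3=(0,0,0,0) R1=(0,0,0,0)
Op 4: merge R3<->R1 -> R3=(0,0,0,0) R1=(0,0,0,0)
Op 5: inc R3 by 2 -> R3=(0,0,0,2) value=2
Op 6: merge R2<->R1 -> R2=(0,0,3,0) R1=(0,0,3,0)
Op 7: merge R0<->R1 -> R0=(0,0,3,0) R1=(0,0,3,0)
Op 8: merge R0<->R3 -> R0=(0,0,3,2) R3=(0,0,3,2)
Op 9: merge R0<->R3 -> R0=(0,0,3,2) R3=(0,0,3,2)
Op 10: merge R3<->R1 -> R3=(0,0,3,2) R1=(0,0,3,2)
Op 11: inc R3 by 4 -> R3=(0,0,3,6) value=9
Op 12: inc R0 by 5 -> R0=(5,0,3,2) value=10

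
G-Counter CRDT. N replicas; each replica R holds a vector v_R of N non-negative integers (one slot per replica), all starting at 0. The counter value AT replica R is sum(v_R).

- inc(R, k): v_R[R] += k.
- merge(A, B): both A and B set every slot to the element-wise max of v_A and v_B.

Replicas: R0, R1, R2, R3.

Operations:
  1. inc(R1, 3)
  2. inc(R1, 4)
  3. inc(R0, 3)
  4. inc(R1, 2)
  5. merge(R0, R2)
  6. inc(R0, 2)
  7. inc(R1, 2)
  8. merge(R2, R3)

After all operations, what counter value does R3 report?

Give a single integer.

Op 1: inc R1 by 3 -> R1=(0,3,0,0) value=3
Op 2: inc R1 by 4 -> R1=(0,7,0,0) value=7
Op 3: inc R0 by 3 -> R0=(3,0,0,0) value=3
Op 4: inc R1 by 2 -> R1=(0,9,0,0) value=9
Op 5: merge R0<->R2 -> R0=(3,0,0,0) R2=(3,0,0,0)
Op 6: inc R0 by 2 -> R0=(5,0,0,0) value=5
Op 7: inc R1 by 2 -> R1=(0,11,0,0) value=11
Op 8: merge R2<->R3 -> R2=(3,0,0,0) R3=(3,0,0,0)

Answer: 3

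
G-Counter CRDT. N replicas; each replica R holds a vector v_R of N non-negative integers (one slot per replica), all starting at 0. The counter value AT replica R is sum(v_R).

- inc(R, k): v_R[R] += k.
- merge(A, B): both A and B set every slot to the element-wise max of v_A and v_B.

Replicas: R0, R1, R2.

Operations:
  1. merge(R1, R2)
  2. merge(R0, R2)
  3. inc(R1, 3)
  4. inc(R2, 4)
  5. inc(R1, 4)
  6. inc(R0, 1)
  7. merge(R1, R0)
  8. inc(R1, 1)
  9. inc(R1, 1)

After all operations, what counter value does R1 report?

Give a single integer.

Op 1: merge R1<->R2 -> R1=(0,0,0) R2=(0,0,0)
Op 2: merge R0<->R2 -> R0=(0,0,0) R2=(0,0,0)
Op 3: inc R1 by 3 -> R1=(0,3,0) value=3
Op 4: inc R2 by 4 -> R2=(0,0,4) value=4
Op 5: inc R1 by 4 -> R1=(0,7,0) value=7
Op 6: inc R0 by 1 -> R0=(1,0,0) value=1
Op 7: merge R1<->R0 -> R1=(1,7,0) R0=(1,7,0)
Op 8: inc R1 by 1 -> R1=(1,8,0) value=9
Op 9: inc R1 by 1 -> R1=(1,9,0) value=10

Answer: 10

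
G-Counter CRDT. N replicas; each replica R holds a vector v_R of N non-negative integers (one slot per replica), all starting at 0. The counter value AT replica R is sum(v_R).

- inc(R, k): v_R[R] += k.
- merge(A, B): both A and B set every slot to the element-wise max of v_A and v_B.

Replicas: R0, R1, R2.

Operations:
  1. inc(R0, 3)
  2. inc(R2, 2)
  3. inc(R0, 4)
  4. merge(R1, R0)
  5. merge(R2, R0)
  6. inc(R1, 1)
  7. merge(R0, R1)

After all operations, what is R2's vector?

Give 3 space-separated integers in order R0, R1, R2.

Answer: 7 0 2

Derivation:
Op 1: inc R0 by 3 -> R0=(3,0,0) value=3
Op 2: inc R2 by 2 -> R2=(0,0,2) value=2
Op 3: inc R0 by 4 -> R0=(7,0,0) value=7
Op 4: merge R1<->R0 -> R1=(7,0,0) R0=(7,0,0)
Op 5: merge R2<->R0 -> R2=(7,0,2) R0=(7,0,2)
Op 6: inc R1 by 1 -> R1=(7,1,0) value=8
Op 7: merge R0<->R1 -> R0=(7,1,2) R1=(7,1,2)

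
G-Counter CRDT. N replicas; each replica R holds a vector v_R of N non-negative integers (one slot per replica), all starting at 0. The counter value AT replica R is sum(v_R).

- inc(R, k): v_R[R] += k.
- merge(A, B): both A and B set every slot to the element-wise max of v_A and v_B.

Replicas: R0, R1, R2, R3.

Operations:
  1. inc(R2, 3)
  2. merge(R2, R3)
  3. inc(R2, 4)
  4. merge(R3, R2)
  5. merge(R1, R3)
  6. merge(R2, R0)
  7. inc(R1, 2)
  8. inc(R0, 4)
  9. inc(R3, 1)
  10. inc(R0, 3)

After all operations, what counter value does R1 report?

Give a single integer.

Op 1: inc R2 by 3 -> R2=(0,0,3,0) value=3
Op 2: merge R2<->R3 -> R2=(0,0,3,0) R3=(0,0,3,0)
Op 3: inc R2 by 4 -> R2=(0,0,7,0) value=7
Op 4: merge R3<->R2 -> R3=(0,0,7,0) R2=(0,0,7,0)
Op 5: merge R1<->R3 -> R1=(0,0,7,0) R3=(0,0,7,0)
Op 6: merge R2<->R0 -> R2=(0,0,7,0) R0=(0,0,7,0)
Op 7: inc R1 by 2 -> R1=(0,2,7,0) value=9
Op 8: inc R0 by 4 -> R0=(4,0,7,0) value=11
Op 9: inc R3 by 1 -> R3=(0,0,7,1) value=8
Op 10: inc R0 by 3 -> R0=(7,0,7,0) value=14

Answer: 9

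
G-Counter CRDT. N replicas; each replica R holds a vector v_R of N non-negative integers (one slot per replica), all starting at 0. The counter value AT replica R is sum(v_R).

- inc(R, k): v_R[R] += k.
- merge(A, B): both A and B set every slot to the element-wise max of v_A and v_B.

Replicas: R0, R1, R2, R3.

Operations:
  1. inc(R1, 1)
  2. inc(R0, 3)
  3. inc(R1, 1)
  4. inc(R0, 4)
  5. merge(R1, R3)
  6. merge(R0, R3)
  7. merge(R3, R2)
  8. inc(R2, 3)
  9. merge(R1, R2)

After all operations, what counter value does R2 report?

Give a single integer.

Answer: 12

Derivation:
Op 1: inc R1 by 1 -> R1=(0,1,0,0) value=1
Op 2: inc R0 by 3 -> R0=(3,0,0,0) value=3
Op 3: inc R1 by 1 -> R1=(0,2,0,0) value=2
Op 4: inc R0 by 4 -> R0=(7,0,0,0) value=7
Op 5: merge R1<->R3 -> R1=(0,2,0,0) R3=(0,2,0,0)
Op 6: merge R0<->R3 -> R0=(7,2,0,0) R3=(7,2,0,0)
Op 7: merge R3<->R2 -> R3=(7,2,0,0) R2=(7,2,0,0)
Op 8: inc R2 by 3 -> R2=(7,2,3,0) value=12
Op 9: merge R1<->R2 -> R1=(7,2,3,0) R2=(7,2,3,0)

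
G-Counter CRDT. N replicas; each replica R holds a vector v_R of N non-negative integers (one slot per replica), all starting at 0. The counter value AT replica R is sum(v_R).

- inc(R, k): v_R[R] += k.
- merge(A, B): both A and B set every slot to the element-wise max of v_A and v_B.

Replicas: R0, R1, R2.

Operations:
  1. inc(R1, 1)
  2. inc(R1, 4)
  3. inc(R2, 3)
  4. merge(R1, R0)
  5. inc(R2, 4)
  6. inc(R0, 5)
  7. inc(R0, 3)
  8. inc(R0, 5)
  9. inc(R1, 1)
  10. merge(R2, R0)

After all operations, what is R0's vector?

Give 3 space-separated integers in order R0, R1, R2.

Answer: 13 5 7

Derivation:
Op 1: inc R1 by 1 -> R1=(0,1,0) value=1
Op 2: inc R1 by 4 -> R1=(0,5,0) value=5
Op 3: inc R2 by 3 -> R2=(0,0,3) value=3
Op 4: merge R1<->R0 -> R1=(0,5,0) R0=(0,5,0)
Op 5: inc R2 by 4 -> R2=(0,0,7) value=7
Op 6: inc R0 by 5 -> R0=(5,5,0) value=10
Op 7: inc R0 by 3 -> R0=(8,5,0) value=13
Op 8: inc R0 by 5 -> R0=(13,5,0) value=18
Op 9: inc R1 by 1 -> R1=(0,6,0) value=6
Op 10: merge R2<->R0 -> R2=(13,5,7) R0=(13,5,7)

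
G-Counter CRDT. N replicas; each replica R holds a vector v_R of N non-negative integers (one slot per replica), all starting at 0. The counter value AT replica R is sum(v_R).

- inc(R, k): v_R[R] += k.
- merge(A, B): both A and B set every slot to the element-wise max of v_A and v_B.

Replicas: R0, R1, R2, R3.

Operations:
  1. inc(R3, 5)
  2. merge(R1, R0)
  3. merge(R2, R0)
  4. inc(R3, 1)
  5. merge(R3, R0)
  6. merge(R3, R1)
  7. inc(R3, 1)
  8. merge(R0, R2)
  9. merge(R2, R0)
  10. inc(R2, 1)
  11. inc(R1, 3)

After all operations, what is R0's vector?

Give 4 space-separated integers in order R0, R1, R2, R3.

Op 1: inc R3 by 5 -> R3=(0,0,0,5) value=5
Op 2: merge R1<->R0 -> R1=(0,0,0,0) R0=(0,0,0,0)
Op 3: merge R2<->R0 -> R2=(0,0,0,0) R0=(0,0,0,0)
Op 4: inc R3 by 1 -> R3=(0,0,0,6) value=6
Op 5: merge R3<->R0 -> R3=(0,0,0,6) R0=(0,0,0,6)
Op 6: merge R3<->R1 -> R3=(0,0,0,6) R1=(0,0,0,6)
Op 7: inc R3 by 1 -> R3=(0,0,0,7) value=7
Op 8: merge R0<->R2 -> R0=(0,0,0,6) R2=(0,0,0,6)
Op 9: merge R2<->R0 -> R2=(0,0,0,6) R0=(0,0,0,6)
Op 10: inc R2 by 1 -> R2=(0,0,1,6) value=7
Op 11: inc R1 by 3 -> R1=(0,3,0,6) value=9

Answer: 0 0 0 6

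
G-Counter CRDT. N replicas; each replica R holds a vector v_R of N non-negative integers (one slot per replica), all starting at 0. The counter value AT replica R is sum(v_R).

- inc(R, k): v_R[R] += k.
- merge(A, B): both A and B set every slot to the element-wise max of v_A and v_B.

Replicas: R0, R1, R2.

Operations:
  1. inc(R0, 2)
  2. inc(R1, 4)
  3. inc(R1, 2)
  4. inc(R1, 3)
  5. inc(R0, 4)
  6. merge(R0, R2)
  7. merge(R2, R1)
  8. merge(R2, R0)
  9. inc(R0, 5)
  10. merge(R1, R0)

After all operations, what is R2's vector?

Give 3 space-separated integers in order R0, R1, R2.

Op 1: inc R0 by 2 -> R0=(2,0,0) value=2
Op 2: inc R1 by 4 -> R1=(0,4,0) value=4
Op 3: inc R1 by 2 -> R1=(0,6,0) value=6
Op 4: inc R1 by 3 -> R1=(0,9,0) value=9
Op 5: inc R0 by 4 -> R0=(6,0,0) value=6
Op 6: merge R0<->R2 -> R0=(6,0,0) R2=(6,0,0)
Op 7: merge R2<->R1 -> R2=(6,9,0) R1=(6,9,0)
Op 8: merge R2<->R0 -> R2=(6,9,0) R0=(6,9,0)
Op 9: inc R0 by 5 -> R0=(11,9,0) value=20
Op 10: merge R1<->R0 -> R1=(11,9,0) R0=(11,9,0)

Answer: 6 9 0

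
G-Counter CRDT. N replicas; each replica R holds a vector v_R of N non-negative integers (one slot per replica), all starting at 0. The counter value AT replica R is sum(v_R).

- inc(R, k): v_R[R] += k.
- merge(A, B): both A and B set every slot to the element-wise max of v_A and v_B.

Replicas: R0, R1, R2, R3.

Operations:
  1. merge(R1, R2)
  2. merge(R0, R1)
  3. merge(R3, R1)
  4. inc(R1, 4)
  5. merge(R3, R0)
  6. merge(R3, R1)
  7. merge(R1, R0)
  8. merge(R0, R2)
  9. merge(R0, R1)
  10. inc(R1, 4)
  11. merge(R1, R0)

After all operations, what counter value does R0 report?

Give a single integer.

Op 1: merge R1<->R2 -> R1=(0,0,0,0) R2=(0,0,0,0)
Op 2: merge R0<->R1 -> R0=(0,0,0,0) R1=(0,0,0,0)
Op 3: merge R3<->R1 -> R3=(0,0,0,0) R1=(0,0,0,0)
Op 4: inc R1 by 4 -> R1=(0,4,0,0) value=4
Op 5: merge R3<->R0 -> R3=(0,0,0,0) R0=(0,0,0,0)
Op 6: merge R3<->R1 -> R3=(0,4,0,0) R1=(0,4,0,0)
Op 7: merge R1<->R0 -> R1=(0,4,0,0) R0=(0,4,0,0)
Op 8: merge R0<->R2 -> R0=(0,4,0,0) R2=(0,4,0,0)
Op 9: merge R0<->R1 -> R0=(0,4,0,0) R1=(0,4,0,0)
Op 10: inc R1 by 4 -> R1=(0,8,0,0) value=8
Op 11: merge R1<->R0 -> R1=(0,8,0,0) R0=(0,8,0,0)

Answer: 8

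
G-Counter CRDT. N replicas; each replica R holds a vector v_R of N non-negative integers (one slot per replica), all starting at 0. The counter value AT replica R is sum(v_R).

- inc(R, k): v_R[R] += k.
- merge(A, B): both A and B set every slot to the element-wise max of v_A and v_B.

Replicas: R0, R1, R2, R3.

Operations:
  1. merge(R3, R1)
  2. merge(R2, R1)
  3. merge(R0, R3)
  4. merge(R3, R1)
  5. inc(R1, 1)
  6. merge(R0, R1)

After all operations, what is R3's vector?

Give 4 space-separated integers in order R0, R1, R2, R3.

Op 1: merge R3<->R1 -> R3=(0,0,0,0) R1=(0,0,0,0)
Op 2: merge R2<->R1 -> R2=(0,0,0,0) R1=(0,0,0,0)
Op 3: merge R0<->R3 -> R0=(0,0,0,0) R3=(0,0,0,0)
Op 4: merge R3<->R1 -> R3=(0,0,0,0) R1=(0,0,0,0)
Op 5: inc R1 by 1 -> R1=(0,1,0,0) value=1
Op 6: merge R0<->R1 -> R0=(0,1,0,0) R1=(0,1,0,0)

Answer: 0 0 0 0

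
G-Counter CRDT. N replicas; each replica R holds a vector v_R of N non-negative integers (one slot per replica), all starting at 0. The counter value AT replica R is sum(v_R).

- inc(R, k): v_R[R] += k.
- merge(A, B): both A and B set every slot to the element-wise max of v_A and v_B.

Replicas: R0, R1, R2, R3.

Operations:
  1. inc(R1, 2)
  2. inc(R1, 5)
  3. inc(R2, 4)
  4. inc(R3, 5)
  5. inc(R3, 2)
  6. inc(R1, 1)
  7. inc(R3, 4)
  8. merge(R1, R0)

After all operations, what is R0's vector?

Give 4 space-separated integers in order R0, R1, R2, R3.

Op 1: inc R1 by 2 -> R1=(0,2,0,0) value=2
Op 2: inc R1 by 5 -> R1=(0,7,0,0) value=7
Op 3: inc R2 by 4 -> R2=(0,0,4,0) value=4
Op 4: inc R3 by 5 -> R3=(0,0,0,5) value=5
Op 5: inc R3 by 2 -> R3=(0,0,0,7) value=7
Op 6: inc R1 by 1 -> R1=(0,8,0,0) value=8
Op 7: inc R3 by 4 -> R3=(0,0,0,11) value=11
Op 8: merge R1<->R0 -> R1=(0,8,0,0) R0=(0,8,0,0)

Answer: 0 8 0 0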